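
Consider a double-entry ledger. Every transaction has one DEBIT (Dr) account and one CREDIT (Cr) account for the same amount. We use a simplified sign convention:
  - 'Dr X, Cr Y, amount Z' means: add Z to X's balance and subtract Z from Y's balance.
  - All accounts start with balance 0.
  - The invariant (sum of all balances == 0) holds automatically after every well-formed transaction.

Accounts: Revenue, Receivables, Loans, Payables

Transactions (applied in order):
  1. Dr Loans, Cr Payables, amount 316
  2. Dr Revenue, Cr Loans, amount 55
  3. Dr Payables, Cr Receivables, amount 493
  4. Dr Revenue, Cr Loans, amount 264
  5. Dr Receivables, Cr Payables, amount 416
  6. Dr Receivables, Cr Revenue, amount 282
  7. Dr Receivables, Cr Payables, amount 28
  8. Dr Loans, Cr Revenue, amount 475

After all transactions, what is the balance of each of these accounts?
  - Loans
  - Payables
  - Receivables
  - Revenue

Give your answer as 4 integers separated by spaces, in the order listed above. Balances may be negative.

Answer: 472 -267 233 -438

Derivation:
After txn 1 (Dr Loans, Cr Payables, amount 316): Loans=316 Payables=-316
After txn 2 (Dr Revenue, Cr Loans, amount 55): Loans=261 Payables=-316 Revenue=55
After txn 3 (Dr Payables, Cr Receivables, amount 493): Loans=261 Payables=177 Receivables=-493 Revenue=55
After txn 4 (Dr Revenue, Cr Loans, amount 264): Loans=-3 Payables=177 Receivables=-493 Revenue=319
After txn 5 (Dr Receivables, Cr Payables, amount 416): Loans=-3 Payables=-239 Receivables=-77 Revenue=319
After txn 6 (Dr Receivables, Cr Revenue, amount 282): Loans=-3 Payables=-239 Receivables=205 Revenue=37
After txn 7 (Dr Receivables, Cr Payables, amount 28): Loans=-3 Payables=-267 Receivables=233 Revenue=37
After txn 8 (Dr Loans, Cr Revenue, amount 475): Loans=472 Payables=-267 Receivables=233 Revenue=-438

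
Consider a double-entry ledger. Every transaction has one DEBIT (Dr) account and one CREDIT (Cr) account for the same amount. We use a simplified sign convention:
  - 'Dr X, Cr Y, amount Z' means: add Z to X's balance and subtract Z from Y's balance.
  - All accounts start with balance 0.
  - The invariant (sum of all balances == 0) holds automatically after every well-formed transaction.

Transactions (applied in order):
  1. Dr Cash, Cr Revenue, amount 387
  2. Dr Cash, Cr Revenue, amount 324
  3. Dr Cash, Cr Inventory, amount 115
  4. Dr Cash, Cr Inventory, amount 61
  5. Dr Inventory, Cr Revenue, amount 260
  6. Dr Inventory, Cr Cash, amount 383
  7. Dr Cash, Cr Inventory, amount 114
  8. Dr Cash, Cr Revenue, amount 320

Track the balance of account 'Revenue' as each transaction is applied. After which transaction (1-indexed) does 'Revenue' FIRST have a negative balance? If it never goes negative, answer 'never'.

Answer: 1

Derivation:
After txn 1: Revenue=-387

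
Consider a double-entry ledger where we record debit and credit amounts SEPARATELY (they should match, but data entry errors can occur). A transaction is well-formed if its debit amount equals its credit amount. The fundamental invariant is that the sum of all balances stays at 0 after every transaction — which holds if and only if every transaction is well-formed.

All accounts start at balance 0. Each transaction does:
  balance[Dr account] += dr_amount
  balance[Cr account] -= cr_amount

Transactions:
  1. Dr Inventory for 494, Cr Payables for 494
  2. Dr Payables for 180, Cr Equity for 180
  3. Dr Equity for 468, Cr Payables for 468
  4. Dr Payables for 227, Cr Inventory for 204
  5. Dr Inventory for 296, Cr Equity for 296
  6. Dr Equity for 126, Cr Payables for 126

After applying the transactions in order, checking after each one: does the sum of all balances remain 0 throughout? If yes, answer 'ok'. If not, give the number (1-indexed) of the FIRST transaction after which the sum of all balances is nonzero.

After txn 1: dr=494 cr=494 sum_balances=0
After txn 2: dr=180 cr=180 sum_balances=0
After txn 3: dr=468 cr=468 sum_balances=0
After txn 4: dr=227 cr=204 sum_balances=23
After txn 5: dr=296 cr=296 sum_balances=23
After txn 6: dr=126 cr=126 sum_balances=23

Answer: 4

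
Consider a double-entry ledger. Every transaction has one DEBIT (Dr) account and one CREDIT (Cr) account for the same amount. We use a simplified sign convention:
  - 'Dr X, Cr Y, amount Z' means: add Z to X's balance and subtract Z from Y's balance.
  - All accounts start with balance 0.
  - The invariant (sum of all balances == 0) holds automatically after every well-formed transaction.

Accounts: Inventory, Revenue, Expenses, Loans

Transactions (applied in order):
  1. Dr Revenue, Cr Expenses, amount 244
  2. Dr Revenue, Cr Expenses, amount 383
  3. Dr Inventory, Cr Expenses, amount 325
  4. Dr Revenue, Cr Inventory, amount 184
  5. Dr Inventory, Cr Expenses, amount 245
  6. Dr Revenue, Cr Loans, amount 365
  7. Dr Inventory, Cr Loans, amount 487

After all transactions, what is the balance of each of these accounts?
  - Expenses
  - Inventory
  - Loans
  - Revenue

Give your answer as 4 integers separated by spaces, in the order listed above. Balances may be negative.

Answer: -1197 873 -852 1176

Derivation:
After txn 1 (Dr Revenue, Cr Expenses, amount 244): Expenses=-244 Revenue=244
After txn 2 (Dr Revenue, Cr Expenses, amount 383): Expenses=-627 Revenue=627
After txn 3 (Dr Inventory, Cr Expenses, amount 325): Expenses=-952 Inventory=325 Revenue=627
After txn 4 (Dr Revenue, Cr Inventory, amount 184): Expenses=-952 Inventory=141 Revenue=811
After txn 5 (Dr Inventory, Cr Expenses, amount 245): Expenses=-1197 Inventory=386 Revenue=811
After txn 6 (Dr Revenue, Cr Loans, amount 365): Expenses=-1197 Inventory=386 Loans=-365 Revenue=1176
After txn 7 (Dr Inventory, Cr Loans, amount 487): Expenses=-1197 Inventory=873 Loans=-852 Revenue=1176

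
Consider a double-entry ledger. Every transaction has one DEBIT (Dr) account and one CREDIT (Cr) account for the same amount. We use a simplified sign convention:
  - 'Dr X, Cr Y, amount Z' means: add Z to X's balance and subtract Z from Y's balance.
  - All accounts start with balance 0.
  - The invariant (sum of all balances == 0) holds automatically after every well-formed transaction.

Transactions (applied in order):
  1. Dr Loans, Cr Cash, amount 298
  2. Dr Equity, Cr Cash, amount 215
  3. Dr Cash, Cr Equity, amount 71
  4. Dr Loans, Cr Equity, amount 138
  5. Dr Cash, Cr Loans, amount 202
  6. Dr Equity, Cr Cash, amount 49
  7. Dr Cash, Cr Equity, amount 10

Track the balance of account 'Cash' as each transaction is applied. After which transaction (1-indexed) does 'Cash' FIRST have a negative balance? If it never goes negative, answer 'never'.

After txn 1: Cash=-298

Answer: 1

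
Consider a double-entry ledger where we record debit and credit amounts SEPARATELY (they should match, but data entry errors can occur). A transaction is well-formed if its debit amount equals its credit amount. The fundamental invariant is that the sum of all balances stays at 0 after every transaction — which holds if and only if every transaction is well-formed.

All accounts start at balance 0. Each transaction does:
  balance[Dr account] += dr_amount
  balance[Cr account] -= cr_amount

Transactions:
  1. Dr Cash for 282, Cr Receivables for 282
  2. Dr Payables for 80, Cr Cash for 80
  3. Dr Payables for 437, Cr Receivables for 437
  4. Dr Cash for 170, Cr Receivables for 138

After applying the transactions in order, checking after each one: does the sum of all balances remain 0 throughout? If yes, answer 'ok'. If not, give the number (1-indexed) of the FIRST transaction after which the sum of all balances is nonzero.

Answer: 4

Derivation:
After txn 1: dr=282 cr=282 sum_balances=0
After txn 2: dr=80 cr=80 sum_balances=0
After txn 3: dr=437 cr=437 sum_balances=0
After txn 4: dr=170 cr=138 sum_balances=32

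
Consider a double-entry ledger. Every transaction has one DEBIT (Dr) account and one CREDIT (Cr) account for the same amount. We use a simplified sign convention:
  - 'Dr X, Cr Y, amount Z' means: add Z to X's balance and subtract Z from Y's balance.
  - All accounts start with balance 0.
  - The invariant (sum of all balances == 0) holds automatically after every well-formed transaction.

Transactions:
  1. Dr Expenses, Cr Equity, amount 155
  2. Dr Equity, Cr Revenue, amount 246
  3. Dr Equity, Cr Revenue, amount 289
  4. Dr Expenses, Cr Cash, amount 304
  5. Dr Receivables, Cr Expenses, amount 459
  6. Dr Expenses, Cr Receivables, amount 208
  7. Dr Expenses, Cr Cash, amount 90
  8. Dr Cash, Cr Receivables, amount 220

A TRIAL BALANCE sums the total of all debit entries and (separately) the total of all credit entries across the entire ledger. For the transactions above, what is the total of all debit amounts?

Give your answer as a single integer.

Answer: 1971

Derivation:
Txn 1: debit+=155
Txn 2: debit+=246
Txn 3: debit+=289
Txn 4: debit+=304
Txn 5: debit+=459
Txn 6: debit+=208
Txn 7: debit+=90
Txn 8: debit+=220
Total debits = 1971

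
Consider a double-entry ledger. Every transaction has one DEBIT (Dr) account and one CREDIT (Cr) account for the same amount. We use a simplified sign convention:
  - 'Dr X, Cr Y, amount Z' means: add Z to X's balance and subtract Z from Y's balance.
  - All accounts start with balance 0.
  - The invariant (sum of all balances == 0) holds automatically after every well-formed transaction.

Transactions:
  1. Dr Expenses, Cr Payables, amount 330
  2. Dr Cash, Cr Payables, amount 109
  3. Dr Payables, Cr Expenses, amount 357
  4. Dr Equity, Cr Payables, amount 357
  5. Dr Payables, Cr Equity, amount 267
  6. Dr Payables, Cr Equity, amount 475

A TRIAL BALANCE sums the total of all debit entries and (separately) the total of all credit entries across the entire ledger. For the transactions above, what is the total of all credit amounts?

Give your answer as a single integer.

Txn 1: credit+=330
Txn 2: credit+=109
Txn 3: credit+=357
Txn 4: credit+=357
Txn 5: credit+=267
Txn 6: credit+=475
Total credits = 1895

Answer: 1895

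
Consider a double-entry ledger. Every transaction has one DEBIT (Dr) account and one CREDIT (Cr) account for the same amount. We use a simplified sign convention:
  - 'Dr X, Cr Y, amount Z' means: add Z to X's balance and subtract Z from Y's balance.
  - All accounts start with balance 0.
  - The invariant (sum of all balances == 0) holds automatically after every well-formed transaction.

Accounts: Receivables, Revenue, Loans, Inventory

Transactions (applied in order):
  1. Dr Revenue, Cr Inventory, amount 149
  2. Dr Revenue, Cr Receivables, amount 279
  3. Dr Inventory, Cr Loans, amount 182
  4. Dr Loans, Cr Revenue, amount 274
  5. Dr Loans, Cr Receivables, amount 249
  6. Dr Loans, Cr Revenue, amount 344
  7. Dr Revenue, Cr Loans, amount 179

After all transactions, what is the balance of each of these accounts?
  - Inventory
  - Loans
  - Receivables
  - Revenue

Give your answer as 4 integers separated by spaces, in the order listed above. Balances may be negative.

Answer: 33 506 -528 -11

Derivation:
After txn 1 (Dr Revenue, Cr Inventory, amount 149): Inventory=-149 Revenue=149
After txn 2 (Dr Revenue, Cr Receivables, amount 279): Inventory=-149 Receivables=-279 Revenue=428
After txn 3 (Dr Inventory, Cr Loans, amount 182): Inventory=33 Loans=-182 Receivables=-279 Revenue=428
After txn 4 (Dr Loans, Cr Revenue, amount 274): Inventory=33 Loans=92 Receivables=-279 Revenue=154
After txn 5 (Dr Loans, Cr Receivables, amount 249): Inventory=33 Loans=341 Receivables=-528 Revenue=154
After txn 6 (Dr Loans, Cr Revenue, amount 344): Inventory=33 Loans=685 Receivables=-528 Revenue=-190
After txn 7 (Dr Revenue, Cr Loans, amount 179): Inventory=33 Loans=506 Receivables=-528 Revenue=-11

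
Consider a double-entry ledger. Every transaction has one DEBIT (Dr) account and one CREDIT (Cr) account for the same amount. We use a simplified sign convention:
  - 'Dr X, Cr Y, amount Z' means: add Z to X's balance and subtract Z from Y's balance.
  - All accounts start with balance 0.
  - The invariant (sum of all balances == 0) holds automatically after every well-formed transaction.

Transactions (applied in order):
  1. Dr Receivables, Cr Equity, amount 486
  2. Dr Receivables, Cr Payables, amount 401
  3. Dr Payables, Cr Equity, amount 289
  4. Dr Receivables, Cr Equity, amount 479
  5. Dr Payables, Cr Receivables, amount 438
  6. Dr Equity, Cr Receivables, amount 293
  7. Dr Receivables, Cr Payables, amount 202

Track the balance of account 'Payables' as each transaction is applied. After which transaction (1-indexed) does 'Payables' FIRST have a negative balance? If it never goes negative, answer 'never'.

After txn 1: Payables=0
After txn 2: Payables=-401

Answer: 2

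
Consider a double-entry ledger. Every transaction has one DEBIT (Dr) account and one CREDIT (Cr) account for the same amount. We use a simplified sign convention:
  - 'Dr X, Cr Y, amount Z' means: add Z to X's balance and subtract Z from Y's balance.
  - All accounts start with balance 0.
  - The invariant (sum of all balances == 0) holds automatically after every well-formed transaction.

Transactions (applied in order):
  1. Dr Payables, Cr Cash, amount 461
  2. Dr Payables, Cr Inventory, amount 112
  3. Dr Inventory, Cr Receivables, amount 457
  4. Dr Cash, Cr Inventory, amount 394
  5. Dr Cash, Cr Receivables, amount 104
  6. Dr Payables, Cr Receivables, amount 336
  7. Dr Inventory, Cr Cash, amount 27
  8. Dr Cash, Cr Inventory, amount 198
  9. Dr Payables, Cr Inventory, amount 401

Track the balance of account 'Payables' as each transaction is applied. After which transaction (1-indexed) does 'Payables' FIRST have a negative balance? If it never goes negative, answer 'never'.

After txn 1: Payables=461
After txn 2: Payables=573
After txn 3: Payables=573
After txn 4: Payables=573
After txn 5: Payables=573
After txn 6: Payables=909
After txn 7: Payables=909
After txn 8: Payables=909
After txn 9: Payables=1310

Answer: never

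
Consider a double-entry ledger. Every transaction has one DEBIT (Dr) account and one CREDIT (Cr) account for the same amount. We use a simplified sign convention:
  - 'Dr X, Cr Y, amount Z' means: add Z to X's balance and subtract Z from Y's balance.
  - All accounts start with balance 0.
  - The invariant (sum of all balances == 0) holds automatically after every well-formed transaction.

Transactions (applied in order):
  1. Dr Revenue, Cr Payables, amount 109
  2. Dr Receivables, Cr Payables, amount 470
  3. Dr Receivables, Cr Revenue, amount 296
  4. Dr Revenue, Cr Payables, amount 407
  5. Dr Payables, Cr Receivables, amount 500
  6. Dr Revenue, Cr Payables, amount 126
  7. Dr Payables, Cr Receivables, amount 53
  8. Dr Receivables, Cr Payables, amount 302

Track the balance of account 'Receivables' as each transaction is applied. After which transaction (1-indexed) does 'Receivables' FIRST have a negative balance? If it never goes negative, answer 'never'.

After txn 1: Receivables=0
After txn 2: Receivables=470
After txn 3: Receivables=766
After txn 4: Receivables=766
After txn 5: Receivables=266
After txn 6: Receivables=266
After txn 7: Receivables=213
After txn 8: Receivables=515

Answer: never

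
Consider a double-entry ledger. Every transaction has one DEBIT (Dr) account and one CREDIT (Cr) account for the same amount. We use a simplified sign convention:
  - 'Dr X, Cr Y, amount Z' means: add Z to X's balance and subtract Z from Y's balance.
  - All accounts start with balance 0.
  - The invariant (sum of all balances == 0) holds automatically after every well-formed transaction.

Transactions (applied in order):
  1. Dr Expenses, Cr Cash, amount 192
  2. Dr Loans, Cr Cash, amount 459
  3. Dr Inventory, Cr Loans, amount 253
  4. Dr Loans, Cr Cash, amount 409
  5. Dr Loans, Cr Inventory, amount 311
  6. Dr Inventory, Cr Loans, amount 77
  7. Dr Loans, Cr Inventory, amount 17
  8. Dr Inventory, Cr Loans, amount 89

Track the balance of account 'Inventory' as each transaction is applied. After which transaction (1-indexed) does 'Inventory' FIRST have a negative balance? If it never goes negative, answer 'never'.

Answer: 5

Derivation:
After txn 1: Inventory=0
After txn 2: Inventory=0
After txn 3: Inventory=253
After txn 4: Inventory=253
After txn 5: Inventory=-58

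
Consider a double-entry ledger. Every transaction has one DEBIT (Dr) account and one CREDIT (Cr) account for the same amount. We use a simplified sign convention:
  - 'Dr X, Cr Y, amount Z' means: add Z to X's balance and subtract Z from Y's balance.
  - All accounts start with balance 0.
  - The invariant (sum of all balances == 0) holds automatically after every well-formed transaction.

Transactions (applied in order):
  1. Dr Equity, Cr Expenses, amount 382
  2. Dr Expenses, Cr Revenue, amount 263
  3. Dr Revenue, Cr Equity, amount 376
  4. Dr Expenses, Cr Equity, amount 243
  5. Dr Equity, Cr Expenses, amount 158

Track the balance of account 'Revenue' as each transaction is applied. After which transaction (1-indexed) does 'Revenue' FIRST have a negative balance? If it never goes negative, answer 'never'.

After txn 1: Revenue=0
After txn 2: Revenue=-263

Answer: 2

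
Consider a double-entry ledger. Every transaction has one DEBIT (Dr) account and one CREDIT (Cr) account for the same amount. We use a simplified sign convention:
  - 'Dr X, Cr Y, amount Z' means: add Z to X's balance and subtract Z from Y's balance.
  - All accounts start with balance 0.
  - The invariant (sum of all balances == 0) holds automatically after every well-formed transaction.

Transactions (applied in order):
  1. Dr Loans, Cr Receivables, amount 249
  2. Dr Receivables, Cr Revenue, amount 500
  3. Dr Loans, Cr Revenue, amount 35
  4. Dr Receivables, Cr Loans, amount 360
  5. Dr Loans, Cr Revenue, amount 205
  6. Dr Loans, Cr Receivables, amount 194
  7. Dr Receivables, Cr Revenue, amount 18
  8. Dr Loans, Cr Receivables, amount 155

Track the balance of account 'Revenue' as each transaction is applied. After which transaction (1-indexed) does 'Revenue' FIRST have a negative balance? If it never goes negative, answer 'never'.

Answer: 2

Derivation:
After txn 1: Revenue=0
After txn 2: Revenue=-500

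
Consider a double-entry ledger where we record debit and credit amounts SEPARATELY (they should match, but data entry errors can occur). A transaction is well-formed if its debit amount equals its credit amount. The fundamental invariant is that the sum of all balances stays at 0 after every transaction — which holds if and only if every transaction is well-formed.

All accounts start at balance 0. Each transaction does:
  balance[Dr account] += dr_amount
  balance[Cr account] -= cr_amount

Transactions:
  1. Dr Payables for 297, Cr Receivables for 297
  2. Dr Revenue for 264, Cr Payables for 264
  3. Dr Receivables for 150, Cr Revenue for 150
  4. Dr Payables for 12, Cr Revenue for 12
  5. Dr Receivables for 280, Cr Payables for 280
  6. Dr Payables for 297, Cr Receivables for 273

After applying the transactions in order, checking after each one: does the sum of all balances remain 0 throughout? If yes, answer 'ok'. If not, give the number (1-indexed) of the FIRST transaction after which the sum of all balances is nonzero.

Answer: 6

Derivation:
After txn 1: dr=297 cr=297 sum_balances=0
After txn 2: dr=264 cr=264 sum_balances=0
After txn 3: dr=150 cr=150 sum_balances=0
After txn 4: dr=12 cr=12 sum_balances=0
After txn 5: dr=280 cr=280 sum_balances=0
After txn 6: dr=297 cr=273 sum_balances=24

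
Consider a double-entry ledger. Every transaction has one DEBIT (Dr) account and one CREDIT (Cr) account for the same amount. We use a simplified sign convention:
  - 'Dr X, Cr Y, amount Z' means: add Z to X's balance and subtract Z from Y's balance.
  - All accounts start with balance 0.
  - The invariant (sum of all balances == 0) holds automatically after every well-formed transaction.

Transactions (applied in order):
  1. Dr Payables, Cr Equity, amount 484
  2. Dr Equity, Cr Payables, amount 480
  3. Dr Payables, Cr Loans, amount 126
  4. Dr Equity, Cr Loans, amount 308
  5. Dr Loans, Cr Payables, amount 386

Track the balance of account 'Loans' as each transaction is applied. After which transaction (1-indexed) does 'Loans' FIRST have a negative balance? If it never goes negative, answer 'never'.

Answer: 3

Derivation:
After txn 1: Loans=0
After txn 2: Loans=0
After txn 3: Loans=-126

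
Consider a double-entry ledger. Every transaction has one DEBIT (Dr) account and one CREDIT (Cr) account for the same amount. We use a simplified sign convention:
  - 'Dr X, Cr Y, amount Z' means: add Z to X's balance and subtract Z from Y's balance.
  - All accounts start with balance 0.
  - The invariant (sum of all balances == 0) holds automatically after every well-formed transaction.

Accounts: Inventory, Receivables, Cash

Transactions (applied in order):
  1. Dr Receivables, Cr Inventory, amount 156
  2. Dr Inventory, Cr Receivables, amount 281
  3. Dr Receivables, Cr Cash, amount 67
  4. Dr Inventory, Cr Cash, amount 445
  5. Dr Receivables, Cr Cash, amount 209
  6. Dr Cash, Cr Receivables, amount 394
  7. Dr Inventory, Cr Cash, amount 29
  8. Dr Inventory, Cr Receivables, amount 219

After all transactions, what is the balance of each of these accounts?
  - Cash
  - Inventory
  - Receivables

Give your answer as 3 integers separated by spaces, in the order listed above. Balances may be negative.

After txn 1 (Dr Receivables, Cr Inventory, amount 156): Inventory=-156 Receivables=156
After txn 2 (Dr Inventory, Cr Receivables, amount 281): Inventory=125 Receivables=-125
After txn 3 (Dr Receivables, Cr Cash, amount 67): Cash=-67 Inventory=125 Receivables=-58
After txn 4 (Dr Inventory, Cr Cash, amount 445): Cash=-512 Inventory=570 Receivables=-58
After txn 5 (Dr Receivables, Cr Cash, amount 209): Cash=-721 Inventory=570 Receivables=151
After txn 6 (Dr Cash, Cr Receivables, amount 394): Cash=-327 Inventory=570 Receivables=-243
After txn 7 (Dr Inventory, Cr Cash, amount 29): Cash=-356 Inventory=599 Receivables=-243
After txn 8 (Dr Inventory, Cr Receivables, amount 219): Cash=-356 Inventory=818 Receivables=-462

Answer: -356 818 -462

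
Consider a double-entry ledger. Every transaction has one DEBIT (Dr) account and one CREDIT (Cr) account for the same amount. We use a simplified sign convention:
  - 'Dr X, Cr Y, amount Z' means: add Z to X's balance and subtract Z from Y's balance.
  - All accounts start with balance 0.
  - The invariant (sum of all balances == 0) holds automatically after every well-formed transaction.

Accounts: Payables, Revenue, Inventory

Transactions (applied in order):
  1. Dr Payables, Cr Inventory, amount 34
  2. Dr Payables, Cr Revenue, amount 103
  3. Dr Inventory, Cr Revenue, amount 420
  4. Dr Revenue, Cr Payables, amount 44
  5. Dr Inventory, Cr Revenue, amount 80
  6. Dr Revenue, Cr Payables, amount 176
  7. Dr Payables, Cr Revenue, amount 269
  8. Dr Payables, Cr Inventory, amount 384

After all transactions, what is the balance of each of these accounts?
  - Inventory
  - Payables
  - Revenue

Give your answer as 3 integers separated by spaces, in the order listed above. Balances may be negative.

After txn 1 (Dr Payables, Cr Inventory, amount 34): Inventory=-34 Payables=34
After txn 2 (Dr Payables, Cr Revenue, amount 103): Inventory=-34 Payables=137 Revenue=-103
After txn 3 (Dr Inventory, Cr Revenue, amount 420): Inventory=386 Payables=137 Revenue=-523
After txn 4 (Dr Revenue, Cr Payables, amount 44): Inventory=386 Payables=93 Revenue=-479
After txn 5 (Dr Inventory, Cr Revenue, amount 80): Inventory=466 Payables=93 Revenue=-559
After txn 6 (Dr Revenue, Cr Payables, amount 176): Inventory=466 Payables=-83 Revenue=-383
After txn 7 (Dr Payables, Cr Revenue, amount 269): Inventory=466 Payables=186 Revenue=-652
After txn 8 (Dr Payables, Cr Inventory, amount 384): Inventory=82 Payables=570 Revenue=-652

Answer: 82 570 -652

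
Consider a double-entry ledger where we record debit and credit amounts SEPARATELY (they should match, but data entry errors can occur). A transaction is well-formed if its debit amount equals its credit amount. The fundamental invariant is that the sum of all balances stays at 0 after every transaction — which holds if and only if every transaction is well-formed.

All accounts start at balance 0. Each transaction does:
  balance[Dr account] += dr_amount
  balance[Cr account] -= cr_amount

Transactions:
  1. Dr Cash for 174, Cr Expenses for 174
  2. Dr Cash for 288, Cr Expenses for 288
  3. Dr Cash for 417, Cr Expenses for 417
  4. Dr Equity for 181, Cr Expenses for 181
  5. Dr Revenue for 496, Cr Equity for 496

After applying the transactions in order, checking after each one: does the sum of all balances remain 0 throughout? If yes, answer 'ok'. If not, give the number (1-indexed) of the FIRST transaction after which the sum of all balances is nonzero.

Answer: ok

Derivation:
After txn 1: dr=174 cr=174 sum_balances=0
After txn 2: dr=288 cr=288 sum_balances=0
After txn 3: dr=417 cr=417 sum_balances=0
After txn 4: dr=181 cr=181 sum_balances=0
After txn 5: dr=496 cr=496 sum_balances=0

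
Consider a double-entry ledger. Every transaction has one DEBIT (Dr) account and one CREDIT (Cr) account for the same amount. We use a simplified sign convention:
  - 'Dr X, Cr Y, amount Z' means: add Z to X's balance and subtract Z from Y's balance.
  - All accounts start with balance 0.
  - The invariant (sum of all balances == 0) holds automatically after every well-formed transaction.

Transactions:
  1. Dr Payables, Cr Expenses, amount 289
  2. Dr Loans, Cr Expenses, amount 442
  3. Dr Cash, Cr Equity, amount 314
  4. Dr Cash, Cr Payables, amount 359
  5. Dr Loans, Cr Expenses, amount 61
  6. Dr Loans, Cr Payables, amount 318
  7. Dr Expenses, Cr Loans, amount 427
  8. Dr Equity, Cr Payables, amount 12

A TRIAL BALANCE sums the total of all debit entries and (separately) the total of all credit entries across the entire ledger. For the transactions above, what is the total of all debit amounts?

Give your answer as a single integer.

Txn 1: debit+=289
Txn 2: debit+=442
Txn 3: debit+=314
Txn 4: debit+=359
Txn 5: debit+=61
Txn 6: debit+=318
Txn 7: debit+=427
Txn 8: debit+=12
Total debits = 2222

Answer: 2222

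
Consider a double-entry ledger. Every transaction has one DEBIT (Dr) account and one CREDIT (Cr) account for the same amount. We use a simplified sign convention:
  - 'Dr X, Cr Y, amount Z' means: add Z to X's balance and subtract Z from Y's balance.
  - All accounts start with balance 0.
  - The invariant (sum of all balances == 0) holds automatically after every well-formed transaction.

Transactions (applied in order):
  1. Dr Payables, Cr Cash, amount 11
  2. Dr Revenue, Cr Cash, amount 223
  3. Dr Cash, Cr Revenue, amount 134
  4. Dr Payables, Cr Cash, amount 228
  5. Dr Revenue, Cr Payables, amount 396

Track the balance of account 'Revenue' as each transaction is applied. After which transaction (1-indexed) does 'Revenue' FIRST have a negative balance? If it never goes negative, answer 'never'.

Answer: never

Derivation:
After txn 1: Revenue=0
After txn 2: Revenue=223
After txn 3: Revenue=89
After txn 4: Revenue=89
After txn 5: Revenue=485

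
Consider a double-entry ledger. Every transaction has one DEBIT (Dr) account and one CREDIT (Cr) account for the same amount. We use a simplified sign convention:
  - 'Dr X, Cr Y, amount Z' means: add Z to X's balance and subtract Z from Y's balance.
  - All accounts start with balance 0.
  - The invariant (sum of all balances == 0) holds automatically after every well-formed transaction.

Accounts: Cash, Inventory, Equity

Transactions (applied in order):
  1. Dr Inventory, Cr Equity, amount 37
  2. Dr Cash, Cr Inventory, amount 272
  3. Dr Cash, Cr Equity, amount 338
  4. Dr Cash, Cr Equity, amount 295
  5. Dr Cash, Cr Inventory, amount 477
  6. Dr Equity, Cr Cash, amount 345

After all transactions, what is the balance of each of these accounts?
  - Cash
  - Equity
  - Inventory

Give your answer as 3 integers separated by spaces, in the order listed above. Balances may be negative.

After txn 1 (Dr Inventory, Cr Equity, amount 37): Equity=-37 Inventory=37
After txn 2 (Dr Cash, Cr Inventory, amount 272): Cash=272 Equity=-37 Inventory=-235
After txn 3 (Dr Cash, Cr Equity, amount 338): Cash=610 Equity=-375 Inventory=-235
After txn 4 (Dr Cash, Cr Equity, amount 295): Cash=905 Equity=-670 Inventory=-235
After txn 5 (Dr Cash, Cr Inventory, amount 477): Cash=1382 Equity=-670 Inventory=-712
After txn 6 (Dr Equity, Cr Cash, amount 345): Cash=1037 Equity=-325 Inventory=-712

Answer: 1037 -325 -712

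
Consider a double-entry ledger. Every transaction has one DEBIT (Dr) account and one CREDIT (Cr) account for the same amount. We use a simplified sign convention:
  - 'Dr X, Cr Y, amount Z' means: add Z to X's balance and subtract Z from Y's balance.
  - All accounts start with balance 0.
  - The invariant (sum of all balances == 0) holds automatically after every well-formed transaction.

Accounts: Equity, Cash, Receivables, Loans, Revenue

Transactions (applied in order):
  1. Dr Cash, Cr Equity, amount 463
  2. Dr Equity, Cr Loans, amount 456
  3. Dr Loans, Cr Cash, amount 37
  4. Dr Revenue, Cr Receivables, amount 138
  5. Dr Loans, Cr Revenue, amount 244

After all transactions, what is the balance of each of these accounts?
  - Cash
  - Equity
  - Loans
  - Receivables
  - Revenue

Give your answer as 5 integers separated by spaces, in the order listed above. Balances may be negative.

After txn 1 (Dr Cash, Cr Equity, amount 463): Cash=463 Equity=-463
After txn 2 (Dr Equity, Cr Loans, amount 456): Cash=463 Equity=-7 Loans=-456
After txn 3 (Dr Loans, Cr Cash, amount 37): Cash=426 Equity=-7 Loans=-419
After txn 4 (Dr Revenue, Cr Receivables, amount 138): Cash=426 Equity=-7 Loans=-419 Receivables=-138 Revenue=138
After txn 5 (Dr Loans, Cr Revenue, amount 244): Cash=426 Equity=-7 Loans=-175 Receivables=-138 Revenue=-106

Answer: 426 -7 -175 -138 -106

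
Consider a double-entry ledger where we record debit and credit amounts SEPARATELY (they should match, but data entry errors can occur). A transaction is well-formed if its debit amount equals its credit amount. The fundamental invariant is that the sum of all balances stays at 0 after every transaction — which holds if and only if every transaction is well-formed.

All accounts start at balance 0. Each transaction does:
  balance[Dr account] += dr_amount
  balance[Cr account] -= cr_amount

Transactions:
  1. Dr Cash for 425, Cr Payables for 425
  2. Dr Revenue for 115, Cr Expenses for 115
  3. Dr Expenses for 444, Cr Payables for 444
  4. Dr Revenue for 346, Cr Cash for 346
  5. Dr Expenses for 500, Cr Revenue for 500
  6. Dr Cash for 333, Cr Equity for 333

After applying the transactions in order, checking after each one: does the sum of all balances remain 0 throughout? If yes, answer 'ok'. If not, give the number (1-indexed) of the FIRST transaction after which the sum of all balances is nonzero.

Answer: ok

Derivation:
After txn 1: dr=425 cr=425 sum_balances=0
After txn 2: dr=115 cr=115 sum_balances=0
After txn 3: dr=444 cr=444 sum_balances=0
After txn 4: dr=346 cr=346 sum_balances=0
After txn 5: dr=500 cr=500 sum_balances=0
After txn 6: dr=333 cr=333 sum_balances=0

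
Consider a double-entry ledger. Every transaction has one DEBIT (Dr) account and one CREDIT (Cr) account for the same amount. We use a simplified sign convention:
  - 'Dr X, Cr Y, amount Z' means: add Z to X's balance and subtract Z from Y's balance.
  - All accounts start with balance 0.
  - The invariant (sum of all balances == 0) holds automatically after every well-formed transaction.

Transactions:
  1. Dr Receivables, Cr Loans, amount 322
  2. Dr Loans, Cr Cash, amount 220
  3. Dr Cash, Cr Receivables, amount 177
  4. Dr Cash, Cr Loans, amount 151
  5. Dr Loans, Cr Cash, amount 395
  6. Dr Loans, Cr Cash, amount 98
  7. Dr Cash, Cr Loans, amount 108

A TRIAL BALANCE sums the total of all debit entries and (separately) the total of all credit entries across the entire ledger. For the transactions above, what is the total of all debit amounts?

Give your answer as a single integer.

Answer: 1471

Derivation:
Txn 1: debit+=322
Txn 2: debit+=220
Txn 3: debit+=177
Txn 4: debit+=151
Txn 5: debit+=395
Txn 6: debit+=98
Txn 7: debit+=108
Total debits = 1471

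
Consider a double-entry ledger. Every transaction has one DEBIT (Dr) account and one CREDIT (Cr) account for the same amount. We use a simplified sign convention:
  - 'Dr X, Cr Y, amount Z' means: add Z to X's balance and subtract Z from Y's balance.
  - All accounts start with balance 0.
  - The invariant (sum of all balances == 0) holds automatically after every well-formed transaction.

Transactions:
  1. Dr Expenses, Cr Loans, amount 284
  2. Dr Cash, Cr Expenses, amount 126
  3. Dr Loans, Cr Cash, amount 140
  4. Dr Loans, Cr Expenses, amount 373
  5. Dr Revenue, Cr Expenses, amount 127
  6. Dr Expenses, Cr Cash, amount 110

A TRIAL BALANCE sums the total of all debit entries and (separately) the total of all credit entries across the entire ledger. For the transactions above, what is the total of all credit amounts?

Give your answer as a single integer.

Txn 1: credit+=284
Txn 2: credit+=126
Txn 3: credit+=140
Txn 4: credit+=373
Txn 5: credit+=127
Txn 6: credit+=110
Total credits = 1160

Answer: 1160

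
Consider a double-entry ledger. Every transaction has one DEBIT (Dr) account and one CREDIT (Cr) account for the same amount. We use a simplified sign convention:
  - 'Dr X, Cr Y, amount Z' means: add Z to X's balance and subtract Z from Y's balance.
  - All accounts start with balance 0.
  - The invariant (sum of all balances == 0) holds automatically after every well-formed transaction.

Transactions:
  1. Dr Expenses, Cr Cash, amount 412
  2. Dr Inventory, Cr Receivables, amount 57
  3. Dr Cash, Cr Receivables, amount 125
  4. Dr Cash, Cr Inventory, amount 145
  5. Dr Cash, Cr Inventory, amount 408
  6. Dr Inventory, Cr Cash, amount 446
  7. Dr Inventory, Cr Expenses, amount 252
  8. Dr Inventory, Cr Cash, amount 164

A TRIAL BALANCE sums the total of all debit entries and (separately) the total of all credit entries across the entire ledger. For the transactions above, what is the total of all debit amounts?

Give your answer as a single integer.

Answer: 2009

Derivation:
Txn 1: debit+=412
Txn 2: debit+=57
Txn 3: debit+=125
Txn 4: debit+=145
Txn 5: debit+=408
Txn 6: debit+=446
Txn 7: debit+=252
Txn 8: debit+=164
Total debits = 2009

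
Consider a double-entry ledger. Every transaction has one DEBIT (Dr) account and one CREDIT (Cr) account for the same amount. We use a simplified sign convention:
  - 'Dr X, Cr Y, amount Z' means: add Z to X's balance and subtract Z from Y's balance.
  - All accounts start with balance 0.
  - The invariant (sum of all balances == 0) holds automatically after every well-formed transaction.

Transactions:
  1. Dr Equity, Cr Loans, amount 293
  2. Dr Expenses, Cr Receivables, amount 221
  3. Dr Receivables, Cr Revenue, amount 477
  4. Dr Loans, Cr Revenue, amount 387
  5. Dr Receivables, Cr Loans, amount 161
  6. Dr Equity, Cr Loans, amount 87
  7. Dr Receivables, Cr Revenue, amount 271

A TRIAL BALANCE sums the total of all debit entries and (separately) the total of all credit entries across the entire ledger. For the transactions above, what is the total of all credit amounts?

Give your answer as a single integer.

Answer: 1897

Derivation:
Txn 1: credit+=293
Txn 2: credit+=221
Txn 3: credit+=477
Txn 4: credit+=387
Txn 5: credit+=161
Txn 6: credit+=87
Txn 7: credit+=271
Total credits = 1897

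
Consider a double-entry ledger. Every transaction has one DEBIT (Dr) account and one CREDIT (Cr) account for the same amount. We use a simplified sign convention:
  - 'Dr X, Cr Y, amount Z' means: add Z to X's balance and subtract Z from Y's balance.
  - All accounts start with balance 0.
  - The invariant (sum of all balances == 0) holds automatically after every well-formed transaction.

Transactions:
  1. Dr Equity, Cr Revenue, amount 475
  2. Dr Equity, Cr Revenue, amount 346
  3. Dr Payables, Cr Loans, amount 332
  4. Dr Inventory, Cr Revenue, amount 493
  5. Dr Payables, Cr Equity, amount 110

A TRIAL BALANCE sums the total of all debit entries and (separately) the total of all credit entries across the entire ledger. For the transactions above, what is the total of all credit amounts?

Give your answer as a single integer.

Txn 1: credit+=475
Txn 2: credit+=346
Txn 3: credit+=332
Txn 4: credit+=493
Txn 5: credit+=110
Total credits = 1756

Answer: 1756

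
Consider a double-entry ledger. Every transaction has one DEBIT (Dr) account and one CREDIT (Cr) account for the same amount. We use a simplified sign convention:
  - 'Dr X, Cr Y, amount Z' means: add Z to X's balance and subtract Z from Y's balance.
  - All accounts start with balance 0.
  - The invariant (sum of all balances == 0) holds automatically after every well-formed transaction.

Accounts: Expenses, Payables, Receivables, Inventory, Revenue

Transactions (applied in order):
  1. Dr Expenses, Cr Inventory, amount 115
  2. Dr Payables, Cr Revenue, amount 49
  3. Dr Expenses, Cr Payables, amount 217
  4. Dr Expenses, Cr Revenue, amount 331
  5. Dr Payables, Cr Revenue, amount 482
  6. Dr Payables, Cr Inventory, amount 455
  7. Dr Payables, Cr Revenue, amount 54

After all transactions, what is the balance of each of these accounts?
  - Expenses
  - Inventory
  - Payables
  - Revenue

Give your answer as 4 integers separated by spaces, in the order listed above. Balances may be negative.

Answer: 663 -570 823 -916

Derivation:
After txn 1 (Dr Expenses, Cr Inventory, amount 115): Expenses=115 Inventory=-115
After txn 2 (Dr Payables, Cr Revenue, amount 49): Expenses=115 Inventory=-115 Payables=49 Revenue=-49
After txn 3 (Dr Expenses, Cr Payables, amount 217): Expenses=332 Inventory=-115 Payables=-168 Revenue=-49
After txn 4 (Dr Expenses, Cr Revenue, amount 331): Expenses=663 Inventory=-115 Payables=-168 Revenue=-380
After txn 5 (Dr Payables, Cr Revenue, amount 482): Expenses=663 Inventory=-115 Payables=314 Revenue=-862
After txn 6 (Dr Payables, Cr Inventory, amount 455): Expenses=663 Inventory=-570 Payables=769 Revenue=-862
After txn 7 (Dr Payables, Cr Revenue, amount 54): Expenses=663 Inventory=-570 Payables=823 Revenue=-916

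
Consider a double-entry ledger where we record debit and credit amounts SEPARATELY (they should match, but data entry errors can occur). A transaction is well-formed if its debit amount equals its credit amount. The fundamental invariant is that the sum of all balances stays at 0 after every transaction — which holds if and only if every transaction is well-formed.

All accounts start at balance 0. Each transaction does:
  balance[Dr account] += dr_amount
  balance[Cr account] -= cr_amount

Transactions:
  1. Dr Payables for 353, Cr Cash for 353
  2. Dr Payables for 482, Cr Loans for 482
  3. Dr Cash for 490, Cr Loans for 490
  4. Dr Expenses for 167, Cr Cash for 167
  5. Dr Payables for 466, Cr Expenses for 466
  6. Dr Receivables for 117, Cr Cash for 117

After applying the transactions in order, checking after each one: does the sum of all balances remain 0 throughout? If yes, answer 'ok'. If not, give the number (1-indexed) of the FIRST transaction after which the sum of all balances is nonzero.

Answer: ok

Derivation:
After txn 1: dr=353 cr=353 sum_balances=0
After txn 2: dr=482 cr=482 sum_balances=0
After txn 3: dr=490 cr=490 sum_balances=0
After txn 4: dr=167 cr=167 sum_balances=0
After txn 5: dr=466 cr=466 sum_balances=0
After txn 6: dr=117 cr=117 sum_balances=0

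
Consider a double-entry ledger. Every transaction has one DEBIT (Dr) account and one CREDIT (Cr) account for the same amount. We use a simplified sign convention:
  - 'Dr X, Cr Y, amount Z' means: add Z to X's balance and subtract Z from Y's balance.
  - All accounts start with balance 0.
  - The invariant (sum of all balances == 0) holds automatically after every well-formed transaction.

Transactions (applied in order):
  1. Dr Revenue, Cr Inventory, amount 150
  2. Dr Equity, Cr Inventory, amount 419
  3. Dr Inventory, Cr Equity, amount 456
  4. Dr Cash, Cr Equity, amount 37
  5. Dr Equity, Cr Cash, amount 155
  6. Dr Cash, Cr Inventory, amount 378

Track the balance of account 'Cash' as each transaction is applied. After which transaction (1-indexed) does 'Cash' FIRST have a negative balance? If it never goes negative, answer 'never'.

After txn 1: Cash=0
After txn 2: Cash=0
After txn 3: Cash=0
After txn 4: Cash=37
After txn 5: Cash=-118

Answer: 5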